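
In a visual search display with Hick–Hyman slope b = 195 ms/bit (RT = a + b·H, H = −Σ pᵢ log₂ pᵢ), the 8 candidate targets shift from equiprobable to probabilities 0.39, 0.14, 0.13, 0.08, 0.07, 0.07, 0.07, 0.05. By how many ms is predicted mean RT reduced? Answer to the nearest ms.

74 ms

The RT saving is b·ΔH. Equiprobable H₀ = log₂(8) = 3.0000 bits; with the given probabilities H = 2.6228 bits.
b·(H₀ − H) = 195 × (3.0000 − 2.6228) = 73.55 ms.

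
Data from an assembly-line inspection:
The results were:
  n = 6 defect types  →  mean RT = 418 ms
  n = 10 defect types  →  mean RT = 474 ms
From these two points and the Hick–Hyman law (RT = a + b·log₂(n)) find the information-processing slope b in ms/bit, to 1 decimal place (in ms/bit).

The slope on a log₂ axis is (474 − 418) / (3.3219 − 2.5850) = 75.987 ms/bit.

76.0 ms/bit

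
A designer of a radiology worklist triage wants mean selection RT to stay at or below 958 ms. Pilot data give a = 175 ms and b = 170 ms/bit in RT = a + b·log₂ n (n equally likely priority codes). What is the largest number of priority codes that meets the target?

24

170·log₂ n ≤ 958 − 175 = 783, giving log₂ n ≤ 4.6059 and n ≤ 24.351. The largest whole number is 24.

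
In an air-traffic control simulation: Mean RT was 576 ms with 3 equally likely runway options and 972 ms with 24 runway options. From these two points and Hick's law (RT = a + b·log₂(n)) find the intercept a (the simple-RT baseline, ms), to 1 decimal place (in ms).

366.8 ms

The slope on a log₂ axis is (972 − 576) / (4.5850 − 1.5850) = 132.000 ms/bit.
a = RT₁ − b·log₂ n₁ = 576 − 132.000 × 1.5850 = 366.785 ms.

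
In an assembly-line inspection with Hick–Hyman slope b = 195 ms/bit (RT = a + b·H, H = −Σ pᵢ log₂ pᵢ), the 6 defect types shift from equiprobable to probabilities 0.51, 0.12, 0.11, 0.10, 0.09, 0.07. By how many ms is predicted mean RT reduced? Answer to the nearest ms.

Equiprobable entropy H₀ = log₂ 6 = 2.5850 bits.
Skewed entropy H = −Σ pᵢ log₂ pᵢ = 2.1262 bits.
ΔRT = b·(H₀ − H) = 195 × 0.4588 = 89.46 ms.

89 ms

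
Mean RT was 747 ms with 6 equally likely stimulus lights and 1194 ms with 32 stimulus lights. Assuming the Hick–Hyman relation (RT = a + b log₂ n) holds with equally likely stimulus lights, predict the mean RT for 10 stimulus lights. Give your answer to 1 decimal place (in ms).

883.4 ms

Solve the two-equation system in a and b:
  b = (1194 − 747) / (log₂ 32 − log₂ 6) = 447 / (5 − 2.5850) = 185.090 ms/bit
  a = 747 − 185.090 × 2.5850 = 268.549 ms
Then RT(10) = 268.549 + 185.090 × log₂ 10 = 268.549 + 185.090 × 3.3219 ≈ 883.405 ms.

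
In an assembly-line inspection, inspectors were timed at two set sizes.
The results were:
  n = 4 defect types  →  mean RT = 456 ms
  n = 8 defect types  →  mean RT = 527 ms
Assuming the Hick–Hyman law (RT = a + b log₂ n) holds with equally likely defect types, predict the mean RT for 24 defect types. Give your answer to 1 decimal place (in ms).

639.5 ms

With log₂ n on the abscissa the relation is linear; from the two conditions:
  b = (527 − 456) / (log₂ 8 − log₂ 4) = 71 / (3 − 2) = 71.000 ms/bit
  a = 456 − 71.000 × 2 = 314.000 ms
Then RT(24) = 314.000 + 71.000 × log₂ 24 = 314.000 + 71.000 × 4.5850 ≈ 639.532 ms.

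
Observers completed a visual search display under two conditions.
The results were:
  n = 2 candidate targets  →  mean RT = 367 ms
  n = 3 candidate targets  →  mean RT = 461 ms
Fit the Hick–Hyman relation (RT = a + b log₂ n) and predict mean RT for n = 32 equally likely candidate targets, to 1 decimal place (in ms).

1009.8 ms

Solve the two-equation system in a and b:
  b = (461 − 367) / (log₂ 3 − log₂ 2) = 94 / (1.5850 − 1) = 160.694 ms/bit
  a = 367 − 160.694 × 1 = 206.306 ms
Then RT(32) = 206.306 + 160.694 × log₂ 32 = 206.306 + 160.694 × 5 ≈ 1009.776 ms.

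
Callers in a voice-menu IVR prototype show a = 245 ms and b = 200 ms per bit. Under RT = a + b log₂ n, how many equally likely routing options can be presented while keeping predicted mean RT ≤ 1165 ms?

200·log₂ n ≤ 1165 − 245 = 920, giving log₂ n ≤ 4.6000 and n ≤ 24.251. The largest whole number is 24.

24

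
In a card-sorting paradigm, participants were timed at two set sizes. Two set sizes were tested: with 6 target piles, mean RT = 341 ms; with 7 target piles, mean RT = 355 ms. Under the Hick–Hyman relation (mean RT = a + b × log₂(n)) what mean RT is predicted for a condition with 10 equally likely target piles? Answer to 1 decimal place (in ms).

Fit slope and intercept:
  b = (355 − 341) / (log₂ 7 − log₂ 6) = 14 / (2.8074 − 2.5850) = 62.952 ms/bit
  a = 341 − 62.952 × 2.5850 = 178.272 ms
Then RT(10) = 178.272 + 62.952 × log₂ 10 = 178.272 + 62.952 × 3.3219 ≈ 387.393 ms.

387.4 ms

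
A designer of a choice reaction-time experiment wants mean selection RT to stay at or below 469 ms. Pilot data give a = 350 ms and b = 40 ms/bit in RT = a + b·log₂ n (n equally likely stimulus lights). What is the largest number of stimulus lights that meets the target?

7

40·log₂ n ≤ 469 − 350 = 119, giving log₂ n ≤ 2.9750 and n ≤ 7.863. The largest whole number is 7.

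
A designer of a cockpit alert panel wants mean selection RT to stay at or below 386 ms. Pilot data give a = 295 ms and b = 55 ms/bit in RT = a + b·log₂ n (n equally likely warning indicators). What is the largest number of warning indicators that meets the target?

Set 295 + 55·log₂ n ≤ 386 → log₂ n ≤ (386 − 295)/55 = 1.6545.
So n ≤ 2^1.6545 = 3.148; the largest integer n is 3.

3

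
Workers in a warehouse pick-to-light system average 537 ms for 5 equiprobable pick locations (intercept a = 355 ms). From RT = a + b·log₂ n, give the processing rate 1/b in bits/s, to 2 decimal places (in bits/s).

b = (537 − 355)/log₂ 5 = 182/2.3219 = 78.383 ms per bit = 0.07838 s/bit; the reciprocal is 12.758 bits/s.

12.76 bits/s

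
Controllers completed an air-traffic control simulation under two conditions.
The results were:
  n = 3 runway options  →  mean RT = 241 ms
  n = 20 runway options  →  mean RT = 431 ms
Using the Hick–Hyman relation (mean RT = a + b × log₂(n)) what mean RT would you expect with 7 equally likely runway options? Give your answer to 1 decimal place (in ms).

325.9 ms

RT is linear in log₂ n, so two points fix the line:
  b = (431 − 241) / (log₂ 20 − log₂ 3) = 190 / (4.3219 − 1.5850) = 69.420 ms/bit
  a = 241 − 69.420 × 1.5850 = 130.972 ms
Then RT(7) = 130.972 + 69.420 × log₂ 7 = 130.972 + 69.420 × 2.8074 ≈ 325.858 ms.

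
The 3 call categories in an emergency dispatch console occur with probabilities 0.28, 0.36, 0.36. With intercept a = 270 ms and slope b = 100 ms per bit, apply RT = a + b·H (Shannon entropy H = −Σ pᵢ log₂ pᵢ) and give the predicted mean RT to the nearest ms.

Entropy contributions −pᵢ log₂ pᵢ: 0.5142, 0.5306, 0.5306; sum H = 1.5755 bits.
RT = a + bH = 270 + 100·1.5755 = 427.55 ms.

428 ms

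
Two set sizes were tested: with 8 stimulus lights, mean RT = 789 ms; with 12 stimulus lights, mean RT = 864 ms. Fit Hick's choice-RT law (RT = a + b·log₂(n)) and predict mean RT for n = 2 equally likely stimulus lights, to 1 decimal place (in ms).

532.6 ms

Solve the two-equation system in a and b:
  b = (864 − 789) / (log₂ 12 − log₂ 8) = 75 / (3.5850 − 3) = 128.213 ms/bit
  a = 789 − 128.213 × 3 = 404.360 ms
Then RT(2) = 404.360 + 128.213 × log₂ 2 = 404.360 + 128.213 × 1 ≈ 532.573 ms.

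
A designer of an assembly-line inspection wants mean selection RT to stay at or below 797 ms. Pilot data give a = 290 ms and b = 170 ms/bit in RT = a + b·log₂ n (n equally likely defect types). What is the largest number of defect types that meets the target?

7

170·log₂ n ≤ 797 − 290 = 507, giving log₂ n ≤ 2.9824 and n ≤ 7.903. The largest whole number is 7.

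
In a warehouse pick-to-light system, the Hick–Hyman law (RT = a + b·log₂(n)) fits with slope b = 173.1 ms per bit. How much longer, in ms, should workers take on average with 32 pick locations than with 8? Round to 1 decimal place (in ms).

346.2 ms

ΔRT = (a + b log₂ n₂) − (a + b log₂ n₁) = b·(log₂ n₂ − log₂ n₁).
log₂(32) − log₂(8) = log₂(32/8) = log₂(4) = 2.
ΔRT = 173.1 × 2.0000 = 346.200 ms.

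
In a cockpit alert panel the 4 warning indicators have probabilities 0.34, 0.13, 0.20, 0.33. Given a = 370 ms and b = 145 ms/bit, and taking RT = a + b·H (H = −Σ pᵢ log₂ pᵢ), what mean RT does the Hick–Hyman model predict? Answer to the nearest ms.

H = 0.34·log₂(1/0.34) + 0.13·log₂(1/0.13) + 0.20·log₂(1/0.20) + 0.33·log₂(1/0.33) = 1.9040 bits.
RT = 370 + 145 × 1.9040 = 646.08 ms.

646 ms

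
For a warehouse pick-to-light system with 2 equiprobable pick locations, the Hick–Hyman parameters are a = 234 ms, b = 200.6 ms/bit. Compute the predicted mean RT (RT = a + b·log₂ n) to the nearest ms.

435 ms

log₂(2) = 1 bits, so RT = 234 + 200.6 × 1 ≈ 434.600 ms.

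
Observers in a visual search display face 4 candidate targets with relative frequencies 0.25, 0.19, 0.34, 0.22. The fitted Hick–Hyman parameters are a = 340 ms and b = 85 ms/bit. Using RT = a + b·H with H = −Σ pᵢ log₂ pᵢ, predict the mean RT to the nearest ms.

507 ms

Entropy contributions −pᵢ log₂ pᵢ: 0.5000, 0.4552, 0.5292, 0.4806; sum H = 1.9650 bits.
RT = a + bH = 340 + 85·1.9650 = 507.02 ms.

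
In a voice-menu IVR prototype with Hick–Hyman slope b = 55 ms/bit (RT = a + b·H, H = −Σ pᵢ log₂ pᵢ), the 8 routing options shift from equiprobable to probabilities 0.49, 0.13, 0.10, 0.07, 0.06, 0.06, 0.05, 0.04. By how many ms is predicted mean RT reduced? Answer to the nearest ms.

The RT saving is b·ΔH. Equiprobable H₀ = log₂(8) = 3.0000 bits; with the given probabilities H = 2.3766 bits.
b·(H₀ − H) = 55 × (3.0000 − 2.3766) = 34.29 ms.

34 ms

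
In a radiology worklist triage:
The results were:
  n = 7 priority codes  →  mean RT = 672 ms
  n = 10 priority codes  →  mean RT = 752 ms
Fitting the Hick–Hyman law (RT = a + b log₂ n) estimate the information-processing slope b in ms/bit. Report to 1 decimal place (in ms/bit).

The slope on a log₂ axis is (752 − 672) / (3.3219 − 2.8074) = 155.469 ms/bit.

155.5 ms/bit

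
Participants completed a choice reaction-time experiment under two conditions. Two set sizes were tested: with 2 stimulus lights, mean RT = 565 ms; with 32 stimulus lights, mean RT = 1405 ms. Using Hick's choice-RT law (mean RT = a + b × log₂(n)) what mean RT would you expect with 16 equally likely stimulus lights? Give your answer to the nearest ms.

With log₂ n on the abscissa the relation is linear; from the two conditions:
  b = (1405 − 565) / (log₂ 32 − log₂ 2) = 840 / (5 − 1) = 210 ms/bit
  a = 565 − 210 × 1 = 355 ms
Then RT(16) = 355 + 210 × log₂ 16 = 355 + 210 × 4 ≈ 1195.000 ms.

1195 ms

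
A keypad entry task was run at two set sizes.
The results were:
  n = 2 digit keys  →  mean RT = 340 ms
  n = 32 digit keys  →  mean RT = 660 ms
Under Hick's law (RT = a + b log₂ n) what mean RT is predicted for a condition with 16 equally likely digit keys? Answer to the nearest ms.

580 ms

Fit slope and intercept:
  b = (660 − 340) / (log₂ 32 − log₂ 2) = 320 / (5 − 1) = 80 ms/bit
  a = 340 − 80 × 1 = 260 ms
Then RT(16) = 260 + 80 × log₂ 16 = 260 + 80 × 4 ≈ 580.000 ms.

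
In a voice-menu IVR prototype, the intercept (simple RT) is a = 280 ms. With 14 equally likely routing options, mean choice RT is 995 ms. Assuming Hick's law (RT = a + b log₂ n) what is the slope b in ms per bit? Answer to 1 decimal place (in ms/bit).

14 alternatives carry log₂ 14 = 3.8074 bits; the choice cost is 995 − 280 = 715 ms, so b = 715/3.8074 = 187.794 ms/bit.

187.8 ms/bit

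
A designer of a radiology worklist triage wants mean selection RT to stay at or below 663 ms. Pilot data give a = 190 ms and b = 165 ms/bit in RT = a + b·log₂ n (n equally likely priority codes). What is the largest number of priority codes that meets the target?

7

165·log₂ n ≤ 663 − 190 = 473, giving log₂ n ≤ 2.8667 and n ≤ 7.294. The largest whole number is 7.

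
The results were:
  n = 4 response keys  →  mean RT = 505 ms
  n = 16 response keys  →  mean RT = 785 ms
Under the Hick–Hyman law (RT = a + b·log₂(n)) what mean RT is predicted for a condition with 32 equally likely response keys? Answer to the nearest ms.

925 ms

RT is linear in log₂ n, so two points fix the line:
  b = (785 − 505) / (log₂ 16 − log₂ 4) = 280 / (4 − 2) = 140 ms/bit
  a = 505 − 140 × 2 = 225 ms
Then RT(32) = 225 + 140 × log₂ 32 = 225 + 140 × 5 ≈ 925.000 ms.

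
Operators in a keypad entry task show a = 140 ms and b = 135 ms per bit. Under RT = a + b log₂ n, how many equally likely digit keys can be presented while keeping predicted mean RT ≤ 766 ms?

Set 140 + 135·log₂ n ≤ 766 → log₂ n ≤ (766 − 140)/135 = 4.6370.
So n ≤ 2^4.6370 = 24.882; the largest integer n is 24.

24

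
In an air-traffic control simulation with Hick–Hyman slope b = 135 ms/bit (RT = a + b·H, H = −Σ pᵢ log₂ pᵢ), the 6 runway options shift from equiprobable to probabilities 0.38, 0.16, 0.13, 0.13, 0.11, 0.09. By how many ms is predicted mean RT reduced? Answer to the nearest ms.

27 ms

Equiprobable entropy H₀ = log₂ 6 = 2.5850 bits.
Skewed entropy H = −Σ pᵢ log₂ pᵢ = 2.3817 bits.
ΔRT = b·(H₀ − H) = 135 × 0.2033 = 27.44 ms.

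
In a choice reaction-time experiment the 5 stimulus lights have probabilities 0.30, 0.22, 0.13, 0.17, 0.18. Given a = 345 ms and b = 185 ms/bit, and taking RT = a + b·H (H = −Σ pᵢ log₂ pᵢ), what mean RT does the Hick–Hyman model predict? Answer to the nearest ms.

Entropy contributions −pᵢ log₂ pᵢ: 0.5211, 0.4806, 0.3826, 0.4346, 0.4453; sum H = 2.2642 bits.
RT = a + bH = 345 + 185·2.2642 = 763.88 ms.

764 ms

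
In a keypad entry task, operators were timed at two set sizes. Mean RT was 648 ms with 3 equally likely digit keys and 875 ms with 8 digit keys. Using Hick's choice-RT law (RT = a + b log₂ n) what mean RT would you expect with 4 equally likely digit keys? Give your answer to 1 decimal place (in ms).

With log₂ n on the abscissa the relation is linear; from the two conditions:
  b = (875 − 648) / (log₂ 8 − log₂ 3) = 227 / (3 − 1.5850) = 160.420 ms/bit
  a = 648 − 160.420 × 1.5850 = 393.741 ms
Then RT(4) = 393.741 + 160.420 × log₂ 4 = 393.741 + 160.420 × 2 ≈ 714.580 ms.

714.6 ms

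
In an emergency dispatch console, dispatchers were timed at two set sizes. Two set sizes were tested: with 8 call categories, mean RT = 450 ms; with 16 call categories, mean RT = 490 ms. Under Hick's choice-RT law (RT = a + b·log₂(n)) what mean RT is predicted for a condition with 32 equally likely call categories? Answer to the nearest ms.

530 ms

With log₂ n on the abscissa the relation is linear; from the two conditions:
  b = (490 − 450) / (log₂ 16 − log₂ 8) = 40 / (4 − 3) = 40 ms/bit
  a = 450 − 40 × 3 = 330 ms
Then RT(32) = 330 + 40 × log₂ 32 = 330 + 40 × 5 ≈ 530.000 ms.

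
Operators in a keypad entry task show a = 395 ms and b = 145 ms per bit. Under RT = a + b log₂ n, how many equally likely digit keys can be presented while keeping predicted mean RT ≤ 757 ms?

Set 395 + 145·log₂ n ≤ 757 → log₂ n ≤ (757 − 395)/145 = 2.4966.
So n ≤ 2^2.4966 = 5.643; the largest integer n is 5.

5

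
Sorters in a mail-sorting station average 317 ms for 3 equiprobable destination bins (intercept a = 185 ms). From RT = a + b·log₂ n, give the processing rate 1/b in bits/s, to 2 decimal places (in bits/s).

b = (317 − 185)/log₂ 3 = 132/1.5850 = 83.283 ms per bit = 0.08328 s/bit; the reciprocal is 12.007 bits/s.

12.01 bits/s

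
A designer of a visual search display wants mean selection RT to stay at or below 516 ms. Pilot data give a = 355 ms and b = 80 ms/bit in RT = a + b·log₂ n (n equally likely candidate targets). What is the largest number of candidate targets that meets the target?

4

Information budget: (516 − 355)/80 = 2.0125 bits, so n ≤ 2^2.0125 = 4.035 → at most 4.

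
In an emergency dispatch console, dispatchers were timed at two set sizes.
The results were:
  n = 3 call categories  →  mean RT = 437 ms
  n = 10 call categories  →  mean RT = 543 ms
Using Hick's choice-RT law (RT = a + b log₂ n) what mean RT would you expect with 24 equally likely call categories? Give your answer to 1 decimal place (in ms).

620.1 ms

With log₂ n on the abscissa the relation is linear; from the two conditions:
  b = (543 − 437) / (log₂ 10 − log₂ 3) = 106 / (3.3219 − 1.5850) = 61.026 ms/bit
  a = 437 − 61.026 × 1.5850 = 340.276 ms
Then RT(24) = 340.276 + 61.026 × log₂ 24 = 340.276 + 61.026 × 4.5850 ≈ 620.078 ms.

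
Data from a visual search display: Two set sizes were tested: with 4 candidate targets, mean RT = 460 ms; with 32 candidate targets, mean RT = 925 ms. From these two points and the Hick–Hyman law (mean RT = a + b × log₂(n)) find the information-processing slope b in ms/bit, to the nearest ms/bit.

155 ms/bit

b = (RT₂ − RT₁)/(log₂ n₂ − log₂ n₁) = (925 − 460)/(5 − 2) = 155 ms/bit.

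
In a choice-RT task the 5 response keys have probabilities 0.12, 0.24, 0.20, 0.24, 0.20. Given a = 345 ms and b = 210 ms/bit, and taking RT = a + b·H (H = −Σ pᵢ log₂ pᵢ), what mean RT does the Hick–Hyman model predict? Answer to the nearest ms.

H = 0.12·log₂(1/0.12) + 0.24·log₂(1/0.24) + 0.20·log₂(1/0.20) + 0.24·log₂(1/0.24) + 0.20·log₂(1/0.20) = 2.2841 bits.
RT = 345 + 210 × 2.2841 = 824.66 ms.

825 ms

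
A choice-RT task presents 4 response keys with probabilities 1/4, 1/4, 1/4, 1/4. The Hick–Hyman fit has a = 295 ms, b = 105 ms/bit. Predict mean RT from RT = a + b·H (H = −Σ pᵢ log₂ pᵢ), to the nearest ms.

H = −Σ pᵢ log₂ pᵢ = 0.25·2 + 0.25·2 + 0.25·2 + 0.25·2 = 2.000 bits.
RT = 295 + 105 × 2.000 = 505.00 ms.

505 ms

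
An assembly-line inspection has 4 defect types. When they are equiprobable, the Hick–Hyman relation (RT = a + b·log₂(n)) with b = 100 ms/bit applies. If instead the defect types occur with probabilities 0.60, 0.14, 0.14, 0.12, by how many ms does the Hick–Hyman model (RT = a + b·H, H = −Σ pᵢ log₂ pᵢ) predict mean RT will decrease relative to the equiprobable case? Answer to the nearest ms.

Equiprobable entropy H₀ = log₂ 4 = 2.0000 bits.
Skewed entropy H = −Σ pᵢ log₂ pᵢ = 1.6035 bits.
ΔRT = b·(H₀ − H) = 100 × 0.3965 = 39.65 ms.

40 ms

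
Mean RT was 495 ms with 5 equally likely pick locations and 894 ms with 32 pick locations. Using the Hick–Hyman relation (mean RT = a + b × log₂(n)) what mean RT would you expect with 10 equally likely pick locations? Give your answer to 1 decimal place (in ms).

644.0 ms

RT is linear in log₂ n, so two points fix the line:
  b = (894 − 495) / (log₂ 32 − log₂ 5) = 399 / (5 − 2.3219) = 148.988 ms/bit
  a = 495 − 148.988 × 2.3219 = 149.061 ms
Then RT(10) = 149.061 + 148.988 × log₂ 10 = 149.061 + 148.988 × 3.3219 ≈ 643.988 ms.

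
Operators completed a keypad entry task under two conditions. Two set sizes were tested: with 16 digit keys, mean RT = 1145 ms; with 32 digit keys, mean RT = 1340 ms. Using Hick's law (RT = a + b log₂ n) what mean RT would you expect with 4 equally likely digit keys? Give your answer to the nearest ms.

RT is linear in log₂ n, so two points fix the line:
  b = (1340 − 1145) / (log₂ 32 − log₂ 16) = 195 / (5 − 4) = 195 ms/bit
  a = 1145 − 195 × 4 = 365 ms
Then RT(4) = 365 + 195 × log₂ 4 = 365 + 195 × 2 ≈ 755.000 ms.

755 ms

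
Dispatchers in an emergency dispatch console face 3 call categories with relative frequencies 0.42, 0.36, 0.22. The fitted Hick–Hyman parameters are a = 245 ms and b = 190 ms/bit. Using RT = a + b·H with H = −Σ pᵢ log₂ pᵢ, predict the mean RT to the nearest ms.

Entropy contributions −pᵢ log₂ pᵢ: 0.5256, 0.5306, 0.4806; sum H = 1.5368 bits.
RT = a + bH = 245 + 190·1.5368 = 537.00 ms.

537 ms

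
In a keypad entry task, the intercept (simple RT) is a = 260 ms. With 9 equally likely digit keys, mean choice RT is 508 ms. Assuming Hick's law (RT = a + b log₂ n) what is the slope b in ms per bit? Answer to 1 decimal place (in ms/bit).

b = (508 − 260) / log₂(9) = 248 / 3.1699 = 78.235 ms/bit.

78.2 ms/bit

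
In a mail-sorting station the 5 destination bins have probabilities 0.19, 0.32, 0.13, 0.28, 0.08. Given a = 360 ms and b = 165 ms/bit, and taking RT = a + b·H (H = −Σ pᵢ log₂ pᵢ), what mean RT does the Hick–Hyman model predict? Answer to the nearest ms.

Entropy contributions −pᵢ log₂ pᵢ: 0.4552, 0.5260, 0.3826, 0.5142, 0.2915; sum H = 2.1696 bits.
RT = a + bH = 360 + 165·2.1696 = 717.99 ms.

718 ms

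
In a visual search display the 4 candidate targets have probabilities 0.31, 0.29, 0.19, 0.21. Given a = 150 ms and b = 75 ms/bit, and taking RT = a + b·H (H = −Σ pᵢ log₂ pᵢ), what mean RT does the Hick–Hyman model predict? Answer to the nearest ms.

Entropy contributions −pᵢ log₂ pᵢ: 0.5238, 0.5179, 0.4552, 0.4728; sum H = 1.9697 bits.
RT = a + bH = 150 + 75·1.9697 = 297.73 ms.

298 ms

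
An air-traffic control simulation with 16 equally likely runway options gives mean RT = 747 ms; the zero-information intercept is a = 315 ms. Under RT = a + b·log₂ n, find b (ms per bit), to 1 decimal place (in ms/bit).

108.0 ms/bit

log₂(16) = 4 bits.
b = (RT − a)/log₂ n = (747 − 315) / 4 = 108.000 ms/bit.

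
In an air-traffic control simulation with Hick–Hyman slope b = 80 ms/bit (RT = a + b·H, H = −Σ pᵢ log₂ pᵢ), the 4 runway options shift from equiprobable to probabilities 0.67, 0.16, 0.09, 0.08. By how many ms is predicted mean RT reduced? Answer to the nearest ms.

Equiprobable entropy H₀ = log₂ 4 = 2.0000 bits.
Skewed entropy H = −Σ pᵢ log₂ pᵢ = 1.4143 bits.
ΔRT = b·(H₀ − H) = 80 × 0.5857 = 46.86 ms.

47 ms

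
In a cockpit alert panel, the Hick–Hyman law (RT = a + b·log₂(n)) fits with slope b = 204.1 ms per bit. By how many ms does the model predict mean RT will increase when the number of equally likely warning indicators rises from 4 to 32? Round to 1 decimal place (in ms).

The intercept a cancels: ΔRT = b·(log₂ n₂ − log₂ n₁) = b·log₂(n₂/n₁).
log₂(32) − log₂(4) = log₂(32/4) = log₂(8) = 3.
ΔRT = 204.1 × 3.0000 = 612.300 ms.

612.3 ms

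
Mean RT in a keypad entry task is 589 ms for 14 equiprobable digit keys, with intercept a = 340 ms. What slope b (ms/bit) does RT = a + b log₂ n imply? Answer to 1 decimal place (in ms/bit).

65.4 ms/bit

log₂(14) = 3.8074 bits.
b = (RT − a)/log₂ n = (589 − 340) / 3.8074 = 65.400 ms/bit.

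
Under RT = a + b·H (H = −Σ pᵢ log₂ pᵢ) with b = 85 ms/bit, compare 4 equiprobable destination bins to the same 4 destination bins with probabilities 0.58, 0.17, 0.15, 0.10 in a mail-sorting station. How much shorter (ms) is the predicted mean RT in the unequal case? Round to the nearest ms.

31 ms

The RT saving is b·ΔH. Equiprobable H₀ = log₂(4) = 2.0000 bits; with the given probabilities H = 1.6331 bits.
b·(H₀ − H) = 85 × (2.0000 − 1.6331) = 31.18 ms.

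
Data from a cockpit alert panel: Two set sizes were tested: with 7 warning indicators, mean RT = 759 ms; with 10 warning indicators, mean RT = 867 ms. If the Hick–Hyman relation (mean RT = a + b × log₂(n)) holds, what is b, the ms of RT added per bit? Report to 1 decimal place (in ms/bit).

209.9 ms/bit

Slope: b = (867 − 759) / (log₂ 10 − log₂ 7) = 108/0.5146 = 209.883 ms/bit.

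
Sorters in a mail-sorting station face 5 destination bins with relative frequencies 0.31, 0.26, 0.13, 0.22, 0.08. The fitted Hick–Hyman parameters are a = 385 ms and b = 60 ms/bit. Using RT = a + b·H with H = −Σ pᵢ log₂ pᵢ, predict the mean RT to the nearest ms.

H = 0.31·log₂(1/0.31) + 0.26·log₂(1/0.26) + 0.13·log₂(1/0.13) + 0.22·log₂(1/0.22) + 0.08·log₂(1/0.08) = 2.1838 bits.
RT = 385 + 60 × 2.1838 = 516.03 ms.

516 ms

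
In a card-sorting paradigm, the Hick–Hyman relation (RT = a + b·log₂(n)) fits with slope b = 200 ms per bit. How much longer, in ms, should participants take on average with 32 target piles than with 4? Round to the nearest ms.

ΔRT = (a + b log₂ n₂) − (a + b log₂ n₁) = b·(log₂ n₂ − log₂ n₁).
log₂(32) − log₂(4) = log₂(32/4) = log₂(8) = 3.
ΔRT = 200 × 3.0000 = 600.000 ms.

600 ms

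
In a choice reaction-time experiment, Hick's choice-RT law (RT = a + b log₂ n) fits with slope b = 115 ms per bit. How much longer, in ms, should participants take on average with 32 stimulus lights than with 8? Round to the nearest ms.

Only the slope matters, since a is common to both: ΔRT = b·log₂(n₂/n₁).
log₂(32) − log₂(8) = log₂(32/8) = log₂(4) = 2.
ΔRT = 115 × 2.0000 = 230.000 ms.

230 ms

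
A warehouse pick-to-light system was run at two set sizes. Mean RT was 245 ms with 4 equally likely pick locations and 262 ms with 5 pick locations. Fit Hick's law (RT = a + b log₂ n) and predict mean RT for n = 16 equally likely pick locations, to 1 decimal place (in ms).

With log₂ n on the abscissa the relation is linear; from the two conditions:
  b = (262 − 245) / (log₂ 5 − log₂ 4) = 17 / (2.3219 − 2) = 52.807 ms/bit
  a = 245 − 52.807 × 2 = 139.386 ms
Then RT(16) = 139.386 + 52.807 × log₂ 16 = 139.386 + 52.807 × 4 ≈ 350.614 ms.

350.6 ms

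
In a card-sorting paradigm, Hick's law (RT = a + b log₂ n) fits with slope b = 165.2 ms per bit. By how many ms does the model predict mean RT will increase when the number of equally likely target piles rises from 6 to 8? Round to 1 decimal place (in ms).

68.6 ms

Only the slope matters, since a is common to both: ΔRT = b·log₂(n₂/n₁).
log₂(8) − log₂(6) = 3 − 2.5850 = 0.4150.
ΔRT = 165.2 × 0.4150 = 68.564 ms.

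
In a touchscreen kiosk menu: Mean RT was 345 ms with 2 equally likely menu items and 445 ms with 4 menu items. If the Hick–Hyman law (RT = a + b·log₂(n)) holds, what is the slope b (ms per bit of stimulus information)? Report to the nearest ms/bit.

100 ms/bit

b = (RT₂ − RT₁)/(log₂ n₂ − log₂ n₁) = (445 − 345)/(2 − 1) = 100 ms/bit.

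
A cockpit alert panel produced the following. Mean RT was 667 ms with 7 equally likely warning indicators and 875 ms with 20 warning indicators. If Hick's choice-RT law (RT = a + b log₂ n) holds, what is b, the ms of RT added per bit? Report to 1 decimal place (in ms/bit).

b = (RT₂ − RT₁)/(log₂ n₂ − log₂ n₁) = (875 − 667)/(4.3219 − 2.8074) = 137.332 ms/bit.

137.3 ms/bit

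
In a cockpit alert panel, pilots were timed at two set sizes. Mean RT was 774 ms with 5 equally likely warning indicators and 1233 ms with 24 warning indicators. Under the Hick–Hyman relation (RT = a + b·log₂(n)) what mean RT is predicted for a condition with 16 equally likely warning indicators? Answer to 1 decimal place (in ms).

Solve the two-equation system in a and b:
  b = (1233 − 774) / (log₂ 24 − log₂ 5) = 459 / (4.5850 − 2.3219) = 202.825 ms/bit
  a = 774 − 202.825 × 2.3219 = 303.055 ms
Then RT(16) = 303.055 + 202.825 × log₂ 16 = 303.055 + 202.825 × 4 ≈ 1114.355 ms.

1114.4 ms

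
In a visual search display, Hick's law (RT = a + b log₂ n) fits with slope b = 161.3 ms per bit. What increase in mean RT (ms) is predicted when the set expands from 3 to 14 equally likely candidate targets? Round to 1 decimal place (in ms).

358.5 ms

Only the slope matters, since a is common to both: ΔRT = b·log₂(n₂/n₁).
log₂(14) − log₂(3) = 3.8074 − 1.5850 = 2.2224.
ΔRT = 161.3 × 2.2224 = 358.472 ms.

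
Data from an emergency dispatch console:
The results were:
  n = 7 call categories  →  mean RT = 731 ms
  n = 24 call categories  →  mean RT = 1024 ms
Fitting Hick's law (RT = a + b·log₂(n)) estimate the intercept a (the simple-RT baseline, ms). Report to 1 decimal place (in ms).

268.3 ms

Slope: b = (1024 − 731) / (log₂ 24 − log₂ 7) = 293/1.7776 = 164.828 ms/bit.
Intercept: a = 731 − 164.828·log₂(7) = 268.269 ms.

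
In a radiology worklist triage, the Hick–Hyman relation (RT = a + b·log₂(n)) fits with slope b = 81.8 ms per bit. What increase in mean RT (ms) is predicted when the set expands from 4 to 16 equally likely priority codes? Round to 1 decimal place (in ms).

The intercept a cancels: ΔRT = b·(log₂ n₂ − log₂ n₁) = b·log₂(n₂/n₁).
log₂(16) − log₂(4) = log₂(16/4) = log₂(4) = 2.
ΔRT = 81.8 × 2.0000 = 163.600 ms.

163.6 ms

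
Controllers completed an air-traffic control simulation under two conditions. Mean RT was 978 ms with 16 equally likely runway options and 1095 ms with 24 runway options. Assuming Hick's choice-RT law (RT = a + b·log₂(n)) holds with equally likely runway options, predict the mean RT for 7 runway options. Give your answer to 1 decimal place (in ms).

739.5 ms

Fit slope and intercept:
  b = (1095 − 978) / (log₂ 24 − log₂ 16) = 117 / (4.5850 − 4) = 200.013 ms/bit
  a = 978 − 200.013 × 4 = 177.949 ms
Then RT(7) = 177.949 + 200.013 × log₂ 7 = 177.949 + 200.013 × 2.8074 ≈ 739.456 ms.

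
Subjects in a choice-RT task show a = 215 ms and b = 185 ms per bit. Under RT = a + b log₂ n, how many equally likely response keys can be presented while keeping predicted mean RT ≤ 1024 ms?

Information budget: (1024 − 215)/185 = 4.3730 bits, so n ≤ 2^4.3730 = 20.720 → at most 20.

20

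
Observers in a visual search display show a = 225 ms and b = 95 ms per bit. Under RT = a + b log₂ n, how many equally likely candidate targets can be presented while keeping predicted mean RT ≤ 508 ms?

95·log₂ n ≤ 508 − 225 = 283, giving log₂ n ≤ 2.9789 and n ≤ 7.884. The largest whole number is 7.

7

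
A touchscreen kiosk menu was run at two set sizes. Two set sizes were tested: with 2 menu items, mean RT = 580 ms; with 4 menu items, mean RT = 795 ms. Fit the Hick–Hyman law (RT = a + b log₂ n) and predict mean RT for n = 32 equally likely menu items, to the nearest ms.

Solve the two-equation system in a and b:
  b = (795 − 580) / (log₂ 4 − log₂ 2) = 215 / (2 − 1) = 215 ms/bit
  a = 580 − 215 × 1 = 365 ms
Then RT(32) = 365 + 215 × log₂ 32 = 365 + 215 × 5 ≈ 1440.000 ms.

1440 ms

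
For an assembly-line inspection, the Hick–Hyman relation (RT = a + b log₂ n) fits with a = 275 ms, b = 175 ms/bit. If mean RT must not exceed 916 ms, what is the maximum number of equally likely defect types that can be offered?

12

Information budget: (916 − 275)/175 = 3.6629 bits, so n ≤ 2^3.6629 = 12.666 → at most 12.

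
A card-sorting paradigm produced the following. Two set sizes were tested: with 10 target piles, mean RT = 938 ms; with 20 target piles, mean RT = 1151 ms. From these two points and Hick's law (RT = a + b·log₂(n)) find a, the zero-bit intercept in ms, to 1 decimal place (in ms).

230.4 ms

Slope: b = (1151 − 938) / (log₂ 20 − log₂ 10) = 213/1.0000 = 213.000 ms/bit.
Intercept: a = 938 − 213.000·log₂(10) = 230.429 ms.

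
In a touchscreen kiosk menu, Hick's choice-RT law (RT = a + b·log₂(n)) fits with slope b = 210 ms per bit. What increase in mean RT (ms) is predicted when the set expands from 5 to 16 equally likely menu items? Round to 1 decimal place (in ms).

352.4 ms

ΔRT = (a + b log₂ n₂) − (a + b log₂ n₁) = b·(log₂ n₂ − log₂ n₁).
log₂(16) − log₂(5) = 4 − 2.3219 = 1.6781.
ΔRT = 210 × 1.6781 = 352.395 ms.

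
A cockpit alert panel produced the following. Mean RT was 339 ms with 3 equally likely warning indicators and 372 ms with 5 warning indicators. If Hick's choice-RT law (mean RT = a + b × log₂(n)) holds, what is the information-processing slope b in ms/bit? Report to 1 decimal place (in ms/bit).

Slope: b = (372 − 339) / (log₂ 5 − log₂ 3) = 33/0.7370 = 44.778 ms/bit.

44.8 ms/bit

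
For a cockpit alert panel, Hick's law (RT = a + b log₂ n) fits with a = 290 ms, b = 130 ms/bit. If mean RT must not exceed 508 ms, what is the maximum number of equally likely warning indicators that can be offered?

Set 290 + 130·log₂ n ≤ 508 → log₂ n ≤ (508 − 290)/130 = 1.6769.
So n ≤ 2^1.6769 = 3.197; the largest integer n is 3.

3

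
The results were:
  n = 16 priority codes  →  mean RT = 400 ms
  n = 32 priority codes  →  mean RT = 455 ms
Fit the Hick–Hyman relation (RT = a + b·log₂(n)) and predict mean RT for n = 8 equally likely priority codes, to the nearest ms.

Fit slope and intercept:
  b = (455 − 400) / (log₂ 32 − log₂ 16) = 55 / (5 − 4) = 55 ms/bit
  a = 400 − 55 × 4 = 180 ms
Then RT(8) = 180 + 55 × log₂ 8 = 180 + 55 × 3 ≈ 345.000 ms.

345 ms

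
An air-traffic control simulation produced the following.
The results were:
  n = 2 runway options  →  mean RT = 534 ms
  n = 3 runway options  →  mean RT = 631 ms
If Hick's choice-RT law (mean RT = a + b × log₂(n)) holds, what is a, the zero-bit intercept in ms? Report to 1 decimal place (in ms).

b = (RT₂ − RT₁)/(log₂ n₂ − log₂ n₁) = (631 − 534)/(1.5850 − 1) = 165.823 ms/bit.
a = RT₁ − b·log₂ n₁ = 534 − 165.823 × 1 = 368.177 ms.

368.2 ms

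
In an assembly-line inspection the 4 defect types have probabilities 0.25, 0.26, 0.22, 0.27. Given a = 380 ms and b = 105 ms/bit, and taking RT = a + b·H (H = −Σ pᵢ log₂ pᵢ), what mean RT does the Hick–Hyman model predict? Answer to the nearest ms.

590 ms

H = 0.25·log₂(1/0.25) + 0.26·log₂(1/0.26) + 0.22·log₂(1/0.22) + 0.27·log₂(1/0.27) = 1.9959 bits.
RT = 380 + 105 × 1.9959 = 589.57 ms.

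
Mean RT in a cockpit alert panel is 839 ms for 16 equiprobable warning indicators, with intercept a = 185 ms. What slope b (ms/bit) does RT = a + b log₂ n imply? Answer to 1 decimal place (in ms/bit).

log₂(16) = 4 bits.
b = (RT − a)/log₂ n = (839 − 185) / 4 = 163.500 ms/bit.

163.5 ms/bit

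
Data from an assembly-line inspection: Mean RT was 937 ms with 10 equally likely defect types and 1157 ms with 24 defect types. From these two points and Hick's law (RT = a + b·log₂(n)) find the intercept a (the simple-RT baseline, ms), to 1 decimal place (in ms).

Slope: b = (1157 − 937) / (log₂ 24 − log₂ 10) = 220/1.2630 = 174.184 ms/bit.
a = RT₁ − b·log₂ n₁ = 937 − 174.184 × 3.3219 = 358.374 ms.

358.4 ms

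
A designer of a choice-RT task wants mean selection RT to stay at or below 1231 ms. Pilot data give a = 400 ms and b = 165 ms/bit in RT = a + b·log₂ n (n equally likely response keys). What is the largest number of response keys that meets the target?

32

Information budget: (1231 − 400)/165 = 5.0364 bits, so n ≤ 2^5.0364 = 32.817 → at most 32.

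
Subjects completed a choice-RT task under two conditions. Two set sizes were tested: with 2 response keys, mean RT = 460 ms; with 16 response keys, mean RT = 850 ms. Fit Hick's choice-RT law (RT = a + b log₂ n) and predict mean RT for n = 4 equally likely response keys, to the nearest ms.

RT is linear in log₂ n, so two points fix the line:
  b = (850 − 460) / (log₂ 16 − log₂ 2) = 390 / (4 − 1) = 130 ms/bit
  a = 460 − 130 × 1 = 330 ms
Then RT(4) = 330 + 130 × log₂ 4 = 330 + 130 × 2 ≈ 590.000 ms.

590 ms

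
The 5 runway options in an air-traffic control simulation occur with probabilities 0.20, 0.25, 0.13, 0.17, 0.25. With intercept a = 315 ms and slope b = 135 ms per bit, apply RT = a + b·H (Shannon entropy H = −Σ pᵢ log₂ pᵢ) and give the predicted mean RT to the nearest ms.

H = 0.20·log₂(1/0.20) + 0.25·log₂(1/0.25) + 0.13·log₂(1/0.13) + 0.17·log₂(1/0.17) + 0.25·log₂(1/0.25) = 2.2816 bits.
RT = 315 + 135 × 2.2816 = 623.02 ms.

623 ms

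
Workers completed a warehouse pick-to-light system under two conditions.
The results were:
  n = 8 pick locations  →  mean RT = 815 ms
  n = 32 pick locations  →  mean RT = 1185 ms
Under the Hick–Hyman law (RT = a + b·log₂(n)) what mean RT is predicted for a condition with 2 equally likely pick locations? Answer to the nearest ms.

Fit slope and intercept:
  b = (1185 − 815) / (log₂ 32 − log₂ 8) = 370 / (5 − 3) = 185 ms/bit
  a = 815 − 185 × 3 = 260 ms
Then RT(2) = 260 + 185 × log₂ 2 = 260 + 185 × 1 ≈ 445.000 ms.

445 ms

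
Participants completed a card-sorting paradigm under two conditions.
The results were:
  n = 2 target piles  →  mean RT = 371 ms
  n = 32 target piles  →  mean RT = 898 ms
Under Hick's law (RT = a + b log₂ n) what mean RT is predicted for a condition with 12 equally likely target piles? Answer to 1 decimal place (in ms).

711.6 ms

With log₂ n on the abscissa the relation is linear; from the two conditions:
  b = (898 − 371) / (log₂ 32 − log₂ 2) = 527 / (5 − 1) = 131.750 ms/bit
  a = 371 − 131.750 × 1 = 239.250 ms
Then RT(12) = 239.250 + 131.750 × log₂ 12 = 239.250 + 131.750 × 3.5850 ≈ 711.569 ms.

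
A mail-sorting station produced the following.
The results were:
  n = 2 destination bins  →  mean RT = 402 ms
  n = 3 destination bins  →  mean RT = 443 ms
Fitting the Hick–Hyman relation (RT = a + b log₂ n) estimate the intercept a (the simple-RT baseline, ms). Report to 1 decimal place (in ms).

331.9 ms

The slope on a log₂ axis is (443 − 402) / (1.5850 − 1) = 70.090 ms/bit.
Intercept: a = 402 − 70.090·log₂(2) = 331.910 ms.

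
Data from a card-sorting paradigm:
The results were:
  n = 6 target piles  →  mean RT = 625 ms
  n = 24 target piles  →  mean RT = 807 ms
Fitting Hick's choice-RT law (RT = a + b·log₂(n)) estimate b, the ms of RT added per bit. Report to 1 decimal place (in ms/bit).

91.0 ms/bit

b = (RT₂ − RT₁)/(log₂ n₂ − log₂ n₁) = (807 − 625)/(4.5850 − 2.5850) = 91.000 ms/bit.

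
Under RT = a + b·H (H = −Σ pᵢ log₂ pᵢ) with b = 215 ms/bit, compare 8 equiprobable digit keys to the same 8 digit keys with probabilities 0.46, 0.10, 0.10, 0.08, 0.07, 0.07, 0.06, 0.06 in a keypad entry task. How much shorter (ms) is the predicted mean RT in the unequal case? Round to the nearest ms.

108 ms

The RT saving is b·ΔH. Equiprobable H₀ = log₂(8) = 3.0000 bits; with the given probabilities H = 2.4954 bits.
b·(H₀ − H) = 215 × (3.0000 − 2.4954) = 108.49 ms.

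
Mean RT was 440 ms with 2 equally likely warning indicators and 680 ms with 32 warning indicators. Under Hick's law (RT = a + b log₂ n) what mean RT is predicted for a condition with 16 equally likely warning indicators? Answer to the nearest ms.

With log₂ n on the abscissa the relation is linear; from the two conditions:
  b = (680 − 440) / (log₂ 32 − log₂ 2) = 240 / (5 − 1) = 60 ms/bit
  a = 440 − 60 × 1 = 380 ms
Then RT(16) = 380 + 60 × log₂ 16 = 380 + 60 × 4 ≈ 620.000 ms.

620 ms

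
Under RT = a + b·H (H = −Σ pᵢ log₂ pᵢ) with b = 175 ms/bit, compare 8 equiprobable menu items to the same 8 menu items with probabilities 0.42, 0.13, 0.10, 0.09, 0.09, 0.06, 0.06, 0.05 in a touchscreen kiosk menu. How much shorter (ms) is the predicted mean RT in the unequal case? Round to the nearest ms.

The RT saving is b·ΔH. Equiprobable H₀ = log₂(8) = 3.0000 bits; with the given probabilities H = 2.5690 bits.
b·(H₀ − H) = 175 × (3.0000 − 2.5690) = 75.43 ms.

75 ms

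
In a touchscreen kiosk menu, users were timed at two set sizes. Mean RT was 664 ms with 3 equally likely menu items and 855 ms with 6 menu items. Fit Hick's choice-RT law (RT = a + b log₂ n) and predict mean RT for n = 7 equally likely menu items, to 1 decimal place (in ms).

897.5 ms

RT is linear in log₂ n, so two points fix the line:
  b = (855 − 664) / (log₂ 6 − log₂ 3) = 191 / (2.5850 − 1.5850) = 191.000 ms/bit
  a = 664 − 191.000 × 1.5850 = 361.272 ms
Then RT(7) = 361.272 + 191.000 × log₂ 7 = 361.272 + 191.000 × 2.8074 ≈ 897.477 ms.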